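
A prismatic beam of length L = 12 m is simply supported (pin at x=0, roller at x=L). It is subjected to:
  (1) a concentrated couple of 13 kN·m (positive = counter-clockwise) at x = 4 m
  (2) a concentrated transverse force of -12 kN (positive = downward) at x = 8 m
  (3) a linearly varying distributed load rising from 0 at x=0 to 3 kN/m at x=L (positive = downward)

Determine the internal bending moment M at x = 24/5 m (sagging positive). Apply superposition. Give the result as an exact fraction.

M(24/5) = -351/125 kN·m

Load 1 — applied couple M₀=13 kN·m at a=4 m (b=L-a=8):
  M_1 = M₀x/L - M₀  [x>a] = 13·(24/5)/12 - 13 = -39/5 kN·m
Load 2 — point force P=-12 kN at a=8 m (b=L-a=4):
  M_2 = Pbx/L  [x≤a] = (-12)·4·(24/5)/12 = -96/5 kN·m
Load 3 — triangular load w₀=3 kN/m (0→w₀ over full span):
  M_3 = w₀Lx/6 - w₀x³/(6L) = 3·12·(24/5)/6 - 3·(24/5)³/(6·12) = 3024/125 kN·m
Superposition: M = Σ M_i = -351/125 kN·m ≈ -2.808000 kN·m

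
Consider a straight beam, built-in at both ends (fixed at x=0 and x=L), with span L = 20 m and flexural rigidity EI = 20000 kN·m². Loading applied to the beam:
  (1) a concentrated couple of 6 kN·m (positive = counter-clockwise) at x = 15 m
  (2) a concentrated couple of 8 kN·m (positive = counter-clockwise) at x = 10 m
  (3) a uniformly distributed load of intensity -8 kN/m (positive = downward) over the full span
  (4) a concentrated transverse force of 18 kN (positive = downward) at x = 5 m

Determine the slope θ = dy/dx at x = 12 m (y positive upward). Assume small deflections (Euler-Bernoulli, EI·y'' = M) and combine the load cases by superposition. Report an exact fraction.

θ(12) = -103/10000 rad

Load 1 — applied couple M₀=6 kN·m at a=15 m (b=L-a=5):
  θ_1 = (R_Ax²/2 - M_Ax)/EI  [x≤a] with R_A=27/80, M_A=15/8 = ((27/80)·12²/2 - (15/8)·12)/20000 = 9/100000 rad
Load 2 — applied couple M₀=8 kN·m at a=10 m (b=L-a=10):
  θ_2 = (R_Ax²/2 - M_Ax - M₀(x-a))/EI  [x>a] with R_A=3/5, M_A=2 = ((3/5)·12²/2 - 2·12 - 8·(12-10))/20000 = 1/6250 rad
Load 3 — uniform load w=-8 kN/m over full span:
  θ_3 = -wx(L-x)(L-2x)/(12EI) = -(-8)·12·(20-12)·(20-2·12)/(12·20000) = -8/625 rad
Load 4 — point force P=18 kN at a=5 m (b=L-a=15):
  θ_4 = Pa²(L-x)(2bL-(3b+a)(L-x))/(2L³EI)  [x>a] = 18·5²·(20-12)·(2·15·20-(3·15+5)·(20-12))/(2·20³·20000) = 9/4000 rad
Superposition: θ = Σ θ_i = -103/10000 rad ≈ -0.010300 rad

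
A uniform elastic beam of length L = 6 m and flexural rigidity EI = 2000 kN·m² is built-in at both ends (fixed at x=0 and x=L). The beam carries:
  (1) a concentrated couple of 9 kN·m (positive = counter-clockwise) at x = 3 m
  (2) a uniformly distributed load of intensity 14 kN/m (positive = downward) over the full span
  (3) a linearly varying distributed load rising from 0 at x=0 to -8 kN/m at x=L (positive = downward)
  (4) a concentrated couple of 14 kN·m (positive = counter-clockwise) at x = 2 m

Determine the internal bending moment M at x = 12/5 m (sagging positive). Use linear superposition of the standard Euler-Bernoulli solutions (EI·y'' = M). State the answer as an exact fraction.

Load 1 — applied couple M₀=9 kN·m at a=3 m (b=L-a=3):
  M_1 = R_Ax - M_A  [x≤a] with R_A=9/4, M_A=9/4 = (9/4)·(12/5) - (9/4) = 63/20 kN·m
Load 2 — uniform load w=14 kN/m over full span:
  M_2 = wLx/2 - wL²/12 - wx²/2 = 14·6·(12/5)/2 - 14·6²/12 - 14·(12/5)²/2 = 462/25 kN·m
Load 3 — triangular load w₀=-8 kN/m (0→w₀ over full span):
  M_3 = 3w₀Lx/20 - w₀L²/30 - w₀x³/(6L) = 3·(-8)·6·(12/5)/20 - (-8)·6²/30 - (-8)·(12/5)³/(6·6) = -576/125 kN·m
Load 4 — applied couple M₀=14 kN·m at a=2 m (b=L-a=4):
  M_4 = R_Ax - M_A - M₀  [x>a] with R_A=28/9, M_A=0 = (28/9)·(12/5) - 0 - 14 = -98/15 kN·m
Superposition: M = Σ M_i = 15733/1500 kN·m ≈ 10.488667 kN·m

M(12/5) = 15733/1500 kN·m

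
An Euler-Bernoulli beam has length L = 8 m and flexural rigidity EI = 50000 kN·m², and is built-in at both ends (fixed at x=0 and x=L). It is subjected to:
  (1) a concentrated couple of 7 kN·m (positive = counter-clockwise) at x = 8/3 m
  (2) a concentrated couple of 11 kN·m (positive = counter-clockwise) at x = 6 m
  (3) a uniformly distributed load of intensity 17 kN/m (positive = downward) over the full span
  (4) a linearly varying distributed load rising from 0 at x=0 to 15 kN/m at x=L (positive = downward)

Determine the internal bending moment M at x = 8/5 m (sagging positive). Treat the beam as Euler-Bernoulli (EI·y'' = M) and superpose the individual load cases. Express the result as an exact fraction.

M(8/5) = -2881/400 kN·m

Load 1 — applied couple M₀=7 kN·m at a=8/3 m (b=L-a=16/3):
  M_1 = R_Ax - M_A  [x≤a] with R_A=7/6, M_A=0 = (7/6)·(8/5) - 0 = 28/15 kN·m
Load 2 — applied couple M₀=11 kN·m at a=6 m (b=L-a=2):
  M_2 = R_Ax - M_A  [x≤a] with R_A=99/64, M_A=55/16 = (99/64)·(8/5) - (55/16) = -77/80 kN·m
Load 3 — uniform load w=17 kN/m over full span:
  M_3 = wLx/2 - wL²/12 - wx²/2 = 17·8·(8/5)/2 - 17·8²/12 - 17·(8/5)²/2 = -272/75 kN·m
Load 4 — triangular load w₀=15 kN/m (0→w₀ over full span):
  M_4 = 3w₀Lx/20 - w₀L²/30 - w₀x³/(6L) = 3·15·8·(8/5)/20 - 15·8²/30 - 15·(8/5)³/(6·8) = -112/25 kN·m
Superposition: M = Σ M_i = -2881/400 kN·m ≈ -7.202500 kN·m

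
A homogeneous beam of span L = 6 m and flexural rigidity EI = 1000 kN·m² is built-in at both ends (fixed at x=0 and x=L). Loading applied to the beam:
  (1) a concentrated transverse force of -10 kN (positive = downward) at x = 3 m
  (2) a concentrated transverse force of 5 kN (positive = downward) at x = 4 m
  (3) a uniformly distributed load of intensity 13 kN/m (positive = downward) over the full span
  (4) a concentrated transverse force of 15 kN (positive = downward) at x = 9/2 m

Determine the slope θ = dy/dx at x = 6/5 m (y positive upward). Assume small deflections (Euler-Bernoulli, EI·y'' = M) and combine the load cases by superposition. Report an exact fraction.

Load 1 — point force P=-10 kN at a=3 m (b=L-a=3):
  θ_1 = -Pb²x(2aL-(3a+b)x)/(2L³EI)  [x≤a] = -(-10)·3²·(6/5)·(2·3·6-(3·3+3)·(6/5))/(2·6³·1000) = 27/5000 rad
Load 2 — point force P=5 kN at a=4 m (b=L-a=2):
  θ_2 = -Pb²x(2aL-(3a+b)x)/(2L³EI)  [x≤a] = -5·2²·(6/5)·(2·4·6-(3·4+2)·(6/5))/(2·6³·1000) = -13/7500 rad
Load 3 — uniform load w=13 kN/m over full span:
  θ_3 = -wx(L-x)(L-2x)/(12EI) = -13·(6/5)·(6-(6/5))·(6-2·(6/5))/(12·1000) = -351/15625 rad
Load 4 — point force P=15 kN at a=9/2 m (b=L-a=3/2):
  θ_4 = -Pb²x(2aL-(3a+b)x)/(2L³EI)  [x≤a] = -15·(3/2)²·(6/5)·(2·(9/2)·6-(3·(9/2)+(3/2))·(6/5))/(2·6³·1000) = -27/8000 rad
Superposition: θ = Σ θ_i = -66517/3000000 rad ≈ -0.022172 rad

θ(6/5) = -66517/3000000 rad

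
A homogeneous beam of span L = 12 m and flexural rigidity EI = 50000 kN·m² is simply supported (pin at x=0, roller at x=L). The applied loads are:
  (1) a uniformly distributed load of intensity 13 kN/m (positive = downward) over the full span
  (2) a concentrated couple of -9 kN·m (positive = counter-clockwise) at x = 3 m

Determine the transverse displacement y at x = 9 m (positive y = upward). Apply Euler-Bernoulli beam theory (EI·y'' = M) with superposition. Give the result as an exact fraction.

y(9) = -20331/400000 m

Load 1 — uniform load w=13 kN/m over full span:
  y_1 = -wx(L³-2Lx²+x³)/(24EI) = -13·9·(12³-2·12·9²+9³)/(24·50000) = -20007/400000 m
Load 2 — applied couple M₀=-9 kN·m at a=3 m (b=L-a=9):
  y_2 = (M₀x³/(6L)-M₀(x-a)²/2+C₁x)/EI  [x>a] with C₁=M₀(3b²-L²)/(6L)=-99/8 = ((-9)·9³/(6·12)-(-9)·(9-3)²/2+(-99/8)·9)/50000 = -81/100000 m
Superposition: y = Σ y_i = -20331/400000 m ≈ -0.050827 m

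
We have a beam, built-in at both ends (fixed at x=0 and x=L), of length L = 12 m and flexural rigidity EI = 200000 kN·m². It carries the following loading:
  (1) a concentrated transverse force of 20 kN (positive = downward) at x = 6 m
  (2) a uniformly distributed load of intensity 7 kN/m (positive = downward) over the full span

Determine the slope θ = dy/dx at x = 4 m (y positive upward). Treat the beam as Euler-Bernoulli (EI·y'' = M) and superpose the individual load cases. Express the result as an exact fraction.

θ(4) = -43/75000 rad

Load 1 — point force P=20 kN at a=6 m (b=L-a=6):
  θ_1 = -Pb²x(2aL-(3a+b)x)/(2L³EI)  [x≤a] = -20·6²·4·(2·6·12-(3·6+6)·4)/(2·12³·200000) = -1/5000 rad
Load 2 — uniform load w=7 kN/m over full span:
  θ_2 = -wx(L-x)(L-2x)/(12EI) = -7·4·(12-4)·(12-2·4)/(12·200000) = -7/18750 rad
Superposition: θ = Σ θ_i = -43/75000 rad ≈ -0.000573 rad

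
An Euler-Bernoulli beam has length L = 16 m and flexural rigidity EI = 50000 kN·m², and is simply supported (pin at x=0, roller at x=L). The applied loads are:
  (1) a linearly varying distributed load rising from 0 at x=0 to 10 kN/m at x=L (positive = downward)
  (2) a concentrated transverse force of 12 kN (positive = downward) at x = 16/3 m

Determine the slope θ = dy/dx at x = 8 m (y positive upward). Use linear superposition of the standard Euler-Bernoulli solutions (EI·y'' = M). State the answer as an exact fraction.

Load 1 — triangular load w₀=10 kN/m (0→w₀ over full span):
  θ_1 = -w₀(7L⁴-30L²x²+15x⁴)/(360LEI) = -10·(7·16⁴-30·16²·8²+15·8⁴)/(360·16·50000) = -28/28125 rad
Load 2 — point force P=12 kN at a=16/3 m (b=L-a=32/3):
  θ_2 = -Pa(2L²-6Lx+3x²+a²)/(6LEI)  [x>a] = -12·(16/3)·(2·16²-6·16·8+3·8²+(16/3)²)/(6·16·50000) = 8/16875 rad
Superposition: θ = Σ θ_i = -44/84375 rad ≈ -0.000521 rad

θ(8) = -44/84375 rad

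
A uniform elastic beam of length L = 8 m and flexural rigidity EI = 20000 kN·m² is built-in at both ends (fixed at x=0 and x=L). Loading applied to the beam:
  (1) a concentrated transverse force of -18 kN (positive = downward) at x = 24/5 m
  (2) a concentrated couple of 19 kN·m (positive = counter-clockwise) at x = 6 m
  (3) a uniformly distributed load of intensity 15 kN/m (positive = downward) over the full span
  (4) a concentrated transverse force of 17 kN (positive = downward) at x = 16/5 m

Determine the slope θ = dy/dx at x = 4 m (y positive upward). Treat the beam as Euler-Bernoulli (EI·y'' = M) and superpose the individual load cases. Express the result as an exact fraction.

Load 1 — point force P=-18 kN at a=24/5 m (b=L-a=16/5):
  θ_1 = -Pb²x(2aL-(3a+b)x)/(2L³EI)  [x≤a] = -(-18)·(16/5)²·4·(2·(24/5)·8-(3·(24/5)+(16/5))·4)/(2·8³·20000) = 18/78125 rad
Load 2 — applied couple M₀=19 kN·m at a=6 m (b=L-a=2):
  θ_2 = (R_Ax²/2 - M_Ax)/EI  [x≤a] with R_A=171/64, M_A=95/16 = ((171/64)·4²/2 - (95/16)·4)/20000 = -19/160000 rad
Load 3 — uniform load w=15 kN/m over full span:
  θ_3 = -wx(L-x)(L-2x)/(12EI) = -15·4·(8-4)·(8-2·4)/(12·20000) = 0 rad
Load 4 — point force P=17 kN at a=16/5 m (b=L-a=24/5):
  θ_4 = Pa²(L-x)(2bL-(3b+a)(L-x))/(2L³EI)  [x>a] = 17·(16/5)²·(8-4)·(2·(24/5)·8-(3·(24/5)+(16/5))·(8-4))/(2·8³·20000) = 17/78125 rad
Superposition: θ = Σ θ_i = 1317/4000000 rad ≈ 0.000329 rad

θ(4) = 1317/4000000 rad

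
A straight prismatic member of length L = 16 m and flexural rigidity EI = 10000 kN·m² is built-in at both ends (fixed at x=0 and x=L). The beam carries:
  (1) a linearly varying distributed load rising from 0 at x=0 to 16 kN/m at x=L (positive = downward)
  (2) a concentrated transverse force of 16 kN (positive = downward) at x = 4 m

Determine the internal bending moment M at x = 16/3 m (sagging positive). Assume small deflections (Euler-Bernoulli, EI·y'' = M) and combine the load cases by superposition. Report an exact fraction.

M(16/3) = 23348/405 kN·m

Load 1 — triangular load w₀=16 kN/m (0→w₀ over full span):
  M_1 = 3w₀Lx/20 - w₀L²/30 - w₀x³/(6L) = 3·16·16·(16/3)/20 - 16·16²/30 - 16·(16/3)³/(6·16) = 17408/405 kN·m
Load 2 — point force P=16 kN at a=4 m (b=L-a=12):
  M_2 = Pa²(a+3b)(L-x)/L³ - Pa²b/L²  [x>a] = 16·4²·(4+3·12)·(16-(16/3))/16³ - 16·4²·12/16² = 44/3 kN·m
Superposition: M = Σ M_i = 23348/405 kN·m ≈ 57.649383 kN·m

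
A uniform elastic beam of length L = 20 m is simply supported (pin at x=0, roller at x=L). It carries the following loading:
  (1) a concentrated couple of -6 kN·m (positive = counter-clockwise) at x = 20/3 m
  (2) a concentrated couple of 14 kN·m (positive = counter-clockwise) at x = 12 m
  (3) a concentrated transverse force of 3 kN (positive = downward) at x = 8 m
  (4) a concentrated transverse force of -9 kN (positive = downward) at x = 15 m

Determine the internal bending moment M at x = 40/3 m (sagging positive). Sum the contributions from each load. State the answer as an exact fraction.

Load 1 — applied couple M₀=-6 kN·m at a=20/3 m (b=L-a=40/3):
  M_1 = M₀x/L - M₀  [x>a] = (-6)·(40/3)/20 - (-6) = 2 kN·m
Load 2 — applied couple M₀=14 kN·m at a=12 m (b=L-a=8):
  M_2 = M₀x/L - M₀  [x>a] = 14·(40/3)/20 - 14 = -14/3 kN·m
Load 3 — point force P=3 kN at a=8 m (b=L-a=12):
  M_3 = Pa(L-x)/L  [x>a] = 3·8·(20-(40/3))/20 = 8 kN·m
Load 4 — point force P=-9 kN at a=15 m (b=L-a=5):
  M_4 = Pbx/L  [x≤a] = (-9)·5·(40/3)/20 = -30 kN·m
Superposition: M = Σ M_i = -74/3 kN·m ≈ -24.666667 kN·m

M(40/3) = -74/3 kN·m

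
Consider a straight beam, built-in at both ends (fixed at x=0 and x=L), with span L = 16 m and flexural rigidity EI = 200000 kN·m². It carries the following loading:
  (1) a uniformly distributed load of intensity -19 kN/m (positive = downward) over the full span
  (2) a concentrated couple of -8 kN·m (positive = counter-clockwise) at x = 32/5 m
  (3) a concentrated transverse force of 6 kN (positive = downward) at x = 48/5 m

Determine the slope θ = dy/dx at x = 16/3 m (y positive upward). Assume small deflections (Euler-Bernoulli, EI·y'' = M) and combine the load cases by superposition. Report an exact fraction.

θ(16/3) = 72166/31640625 rad

Load 1 — uniform load w=-19 kN/m over full span:
  θ_1 = -wx(L-x)(L-2x)/(12EI) = -(-19)·(16/3)·(16-(16/3))·(16-2·(16/3))/(12·200000) = 608/253125 rad
Load 2 — applied couple M₀=-8 kN·m at a=32/5 m (b=L-a=48/5):
  θ_2 = (R_Ax²/2 - M_Ax)/EI  [x≤a] with R_A=-18/25, M_A=-24/25 = ((-18/25)·(16/3)²/2 - (-24/25)·(16/3))/200000 = -2/78125 rad
Load 3 — point force P=6 kN at a=48/5 m (b=L-a=32/5):
  θ_3 = -Pb²x(2aL-(3a+b)x)/(2L³EI)  [x≤a] = -6·(32/5)²·(16/3)·(2·(48/5)·16-(3·(48/5)+(32/5))·(16/3))/(2·16³·200000) = -112/1171875 rad
Superposition: θ = Σ θ_i = 72166/31640625 rad ≈ 0.002281 rad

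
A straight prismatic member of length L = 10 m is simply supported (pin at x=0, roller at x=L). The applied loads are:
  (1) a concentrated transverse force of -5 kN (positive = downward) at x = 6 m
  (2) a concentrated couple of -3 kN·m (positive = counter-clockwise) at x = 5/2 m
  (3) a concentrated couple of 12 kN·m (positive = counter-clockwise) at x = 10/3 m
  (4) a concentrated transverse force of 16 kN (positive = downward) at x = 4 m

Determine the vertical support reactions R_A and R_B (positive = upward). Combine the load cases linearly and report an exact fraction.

Load 1 — point force P=-5 kN at a=6 m (b=L-a=4):
  R_A = Pb/L = (-5)·4/10 = -2 kN
  R_B = Pa/L = (-5)·6/10 = -3 kN
Load 2 — applied couple M₀=-3 kN·m at a=5/2 m (b=L-a=15/2):
  R_A = M₀/L = (-3)/10 = -3/10 kN
  R_B = -M₀/L = -(-3)/10 = 3/10 kN
Load 3 — applied couple M₀=12 kN·m at a=10/3 m (b=L-a=20/3):
  R_A = M₀/L = 12/10 = 6/5 kN
  R_B = -M₀/L = -12/10 = -6/5 kN
Load 4 — point force P=16 kN at a=4 m (b=L-a=6):
  R_A = Pb/L = 16·6/10 = 48/5 kN
  R_B = Pa/L = 16·4/10 = 32/5 kN
Superposition: R_A = 17/2 kN, R_B = 5/2 kN

R_A = 17/2 kN, R_B = 5/2 kN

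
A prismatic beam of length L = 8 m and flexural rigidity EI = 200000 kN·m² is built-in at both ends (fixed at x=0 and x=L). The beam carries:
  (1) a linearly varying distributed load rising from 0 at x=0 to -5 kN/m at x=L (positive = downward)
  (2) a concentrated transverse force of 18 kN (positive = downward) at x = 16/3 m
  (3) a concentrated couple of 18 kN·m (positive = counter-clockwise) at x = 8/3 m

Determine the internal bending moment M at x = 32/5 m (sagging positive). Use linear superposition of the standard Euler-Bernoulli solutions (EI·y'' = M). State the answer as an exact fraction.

M(32/5) = 58/75 kN·m

Load 1 — triangular load w₀=-5 kN/m (0→w₀ over full span):
  M_1 = 3w₀Lx/20 - w₀L²/30 - w₀x³/(6L) = 3·(-5)·8·(32/5)/20 - (-5)·8²/30 - (-5)·(32/5)³/(6·8) = -32/75 kN·m
Load 2 — point force P=18 kN at a=16/3 m (b=L-a=8/3):
  M_2 = Pa²(a+3b)(L-x)/L³ - Pa²b/L²  [x>a] = 18·(16/3)²·((16/3)+3·(8/3))·(8-(32/5))/8³ - 18·(16/3)²·(8/3)/8² = 0 kN·m
Load 3 — applied couple M₀=18 kN·m at a=8/3 m (b=L-a=16/3):
  M_3 = R_Ax - M_A - M₀  [x>a] with R_A=3, M_A=0 = 3·(32/5) - 0 - 18 = 6/5 kN·m
Superposition: M = Σ M_i = 58/75 kN·m ≈ 0.773333 kN·m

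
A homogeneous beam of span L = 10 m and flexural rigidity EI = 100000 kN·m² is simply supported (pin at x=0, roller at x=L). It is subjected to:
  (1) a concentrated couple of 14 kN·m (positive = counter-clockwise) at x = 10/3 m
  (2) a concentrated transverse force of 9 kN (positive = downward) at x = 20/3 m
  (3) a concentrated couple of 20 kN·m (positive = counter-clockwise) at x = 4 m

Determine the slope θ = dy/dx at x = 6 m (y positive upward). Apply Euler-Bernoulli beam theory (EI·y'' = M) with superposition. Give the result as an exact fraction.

Load 1 — applied couple M₀=14 kN·m at a=10/3 m (b=L-a=20/3):
  θ_1 = (M₀x²/(2L)-M₀(x-a)+C₁)/EI  [x>a] with C₁=M₀(3b²-L²)/(6L)=70/9 = (14·6²/(2·10)-14·(6-(10/3))+(70/9))/100000 = -49/1125000 rad
Load 2 — point force P=9 kN at a=20/3 m (b=L-a=10/3):
  θ_2 = -Pb(L²-b²-3x²)/(6LEI)  [x≤a] = -9·(10/3)·(10²-(10/3)²-3·6²)/(6·10·100000) = 43/450000 rad
Load 3 — applied couple M₀=20 kN·m at a=4 m (b=L-a=6):
  θ_3 = (M₀x²/(2L)-M₀(x-a)+C₁)/EI  [x>a] with C₁=M₀(3b²-L²)/(6L)=8/3 = (20·6²/(2·10)-20·(6-4)+(8/3))/100000 = -1/75000 rad
Superposition: θ = Σ θ_i = 29/750000 rad ≈ 0.000039 rad

θ(6) = 29/750000 rad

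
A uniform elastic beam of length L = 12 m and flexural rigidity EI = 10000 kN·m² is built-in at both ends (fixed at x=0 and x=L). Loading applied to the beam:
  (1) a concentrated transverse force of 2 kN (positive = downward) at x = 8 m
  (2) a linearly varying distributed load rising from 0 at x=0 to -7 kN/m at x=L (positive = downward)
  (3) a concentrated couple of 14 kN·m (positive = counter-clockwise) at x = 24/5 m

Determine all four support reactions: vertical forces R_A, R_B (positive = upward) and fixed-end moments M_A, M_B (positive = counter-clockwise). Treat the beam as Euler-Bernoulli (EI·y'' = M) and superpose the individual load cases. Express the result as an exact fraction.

Load 1 — point force P=2 kN at a=8 m (b=L-a=4):
  R_A = Pb²(3a+b)/L³ = 2·4²·(3·8+4)/12³ = 14/27 kN
  M_A = Pab²/L² = 2·8·4²/12² = 16/9 kN·m
  R_B = Pa²(a+3b)/L³ = 2·8²·(8+3·4)/12³ = 40/27 kN
  M_B = -Pa²b/L² = -2·8²·4/12² = -32/9 kN·m
Load 2 — triangular load w₀=-7 kN/m (0→w₀ over full span):
  R_A = 3w₀L/20 = 3·(-7)·12/20 = -63/5 kN
  M_A = w₀L²/30 = (-7)·12²/30 = -168/5 kN·m
  R_B = 7w₀L/20 = 7·(-7)·12/20 = -147/5 kN
  M_B = -w₀L²/20 = -(-7)·12²/20 = 252/5 kN·m
Load 3 — applied couple M₀=14 kN·m at a=24/5 m (b=L-a=36/5):
  R_A = 6M₀ab/L³ = 6·14·(24/5)·(36/5)/12³ = 42/25 kN
  M_A = M₀b(2a-b)/L² = 14·(36/5)·(2·(24/5)-(36/5))/12² = 42/25 kN·m
  R_B = -6M₀ab/L³ = -6·14·(24/5)·(36/5)/12³ = -42/25 kN
  M_B = M₀a(2b-a)/L² = 14·(24/5)·(2·(36/5)-(24/5))/12² = 112/25 kN·m
Superposition: R_A = -7021/675 kN, M_A = -6782/225 kN·m, R_B = -19979/675 kN, M_B = 11548/225 kN·m

R_A = -7021/675 kN, M_A = -6782/225 kN·m, R_B = -19979/675 kN, M_B = 11548/225 kN·m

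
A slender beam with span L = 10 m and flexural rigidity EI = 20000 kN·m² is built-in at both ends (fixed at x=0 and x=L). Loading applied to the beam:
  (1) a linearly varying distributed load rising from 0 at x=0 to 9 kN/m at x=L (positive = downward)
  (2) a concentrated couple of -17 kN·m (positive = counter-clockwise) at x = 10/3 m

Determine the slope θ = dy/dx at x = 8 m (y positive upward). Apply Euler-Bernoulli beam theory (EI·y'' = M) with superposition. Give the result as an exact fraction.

Load 1 — triangular load w₀=9 kN/m (0→w₀ over full span):
  θ_1 = -w₀(2x(L-x)(L-2x)(x+2L)+x²(L-x)²)/(120LEI) = -9·(2·8·(10-8)·(10-2·8)·(8+2·10)+8²·(10-8)²)/(120·10·20000) = 6/3125 rad
Load 2 — applied couple M₀=-17 kN·m at a=10/3 m (b=L-a=20/3):
  θ_2 = (R_Ax²/2 - M_Ax - M₀(x-a))/EI  [x>a] with R_A=-34/15, M_A=0 = ((-34/15)·8²/2 - 0·8 - (-17)·(8-(10/3)))/20000 = 17/50000 rad
Superposition: θ = Σ θ_i = 113/50000 rad ≈ 0.002260 rad

θ(8) = 113/50000 rad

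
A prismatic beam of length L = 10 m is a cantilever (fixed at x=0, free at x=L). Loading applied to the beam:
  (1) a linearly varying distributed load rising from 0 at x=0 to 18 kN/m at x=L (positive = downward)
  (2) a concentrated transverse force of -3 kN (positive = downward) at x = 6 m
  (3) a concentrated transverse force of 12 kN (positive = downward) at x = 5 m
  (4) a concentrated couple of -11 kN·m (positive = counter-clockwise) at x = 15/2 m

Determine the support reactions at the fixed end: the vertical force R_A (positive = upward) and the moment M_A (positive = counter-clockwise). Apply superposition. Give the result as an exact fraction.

Load 1 — triangular load w₀=18 kN/m (0→w₀ over full span):
  R_A = w₀L/2 = 18·10/2 = 90 kN
  M_A = w₀L²/3 = 18·10²/3 = 600 kN·m
Load 2 — point force P=-3 kN at a=6 m (b=L-a=4):
  R_A = P = (-3) = -3 kN
  M_A = Pa = (-3)·6 = -18 kN·m
Load 3 — point force P=12 kN at a=5 m (b=L-a=5):
  R_A = P = 12 kN
  M_A = Pa = 12·5 = 60 kN·m
Load 4 — applied couple M₀=-11 kN·m at a=15/2 m (b=L-a=5/2):
  R_A = 0 kN
  M_A = -M₀ = -(-11) = 11 kN·m
Superposition: R_A = 99 kN, M_A = 653 kN·m

R_A = 99 kN, M_A = 653 kN·m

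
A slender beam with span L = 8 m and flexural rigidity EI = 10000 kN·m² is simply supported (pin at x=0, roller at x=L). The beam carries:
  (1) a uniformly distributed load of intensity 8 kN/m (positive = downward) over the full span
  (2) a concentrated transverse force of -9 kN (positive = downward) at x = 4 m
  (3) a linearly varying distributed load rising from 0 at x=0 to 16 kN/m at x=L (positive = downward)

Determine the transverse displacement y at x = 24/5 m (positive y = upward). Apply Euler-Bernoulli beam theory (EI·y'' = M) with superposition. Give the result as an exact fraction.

y(24/5) = -2137316/29296875 m

Load 1 — uniform load w=8 kN/m over full span:
  y_1 = -wx(L³-2Lx²+x³)/(24EI) = -8·(24/5)·(8³-2·8·(24/5)²+(24/5)³)/(24·10000) = -15872/390625 m
Load 2 — point force P=-9 kN at a=4 m (b=L-a=4):
  y_2 = -Pa(L-x)(2Lx-a²-x²)/(6LEI)  [x>a] = -(-9)·4·(8-(24/5))·(2·8·(24/5)-4²-(24/5)²)/(6·8·10000) = 708/78125 m
Load 3 — triangular load w₀=16 kN/m (0→w₀ over full span):
  y_3 = -w₀x(7L⁴-10L²x²+3x⁴)/(360LEI) = -16·(24/5)·(7·8⁴-10·8²·(24/5)²+3·(24/5)⁴)/(360·8·10000) = -1212416/29296875 m
Superposition: y = Σ y_i = -2137316/29296875 m ≈ -0.072954 m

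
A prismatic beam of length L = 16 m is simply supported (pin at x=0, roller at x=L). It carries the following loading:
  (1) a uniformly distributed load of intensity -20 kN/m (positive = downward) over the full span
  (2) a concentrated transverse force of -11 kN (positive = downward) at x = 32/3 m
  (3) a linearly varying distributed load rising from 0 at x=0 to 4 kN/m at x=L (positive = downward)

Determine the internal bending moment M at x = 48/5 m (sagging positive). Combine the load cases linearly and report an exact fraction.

Load 1 — uniform load w=-20 kN/m over full span:
  M_1 = wx(L-x)/2 = (-20)·(48/5)·(16-(48/5))/2 = -3072/5 kN·m
Load 2 — point force P=-11 kN at a=32/3 m (b=L-a=16/3):
  M_2 = Pbx/L  [x≤a] = (-11)·(16/3)·(48/5)/16 = -176/5 kN·m
Load 3 — triangular load w₀=4 kN/m (0→w₀ over full span):
  M_3 = w₀Lx/6 - w₀x³/(6L) = 4·16·(48/5)/6 - 4·(48/5)³/(6·16) = 8192/125 kN·m
Superposition: M = Σ M_i = -73008/125 kN·m ≈ -584.064000 kN·m

M(48/5) = -73008/125 kN·m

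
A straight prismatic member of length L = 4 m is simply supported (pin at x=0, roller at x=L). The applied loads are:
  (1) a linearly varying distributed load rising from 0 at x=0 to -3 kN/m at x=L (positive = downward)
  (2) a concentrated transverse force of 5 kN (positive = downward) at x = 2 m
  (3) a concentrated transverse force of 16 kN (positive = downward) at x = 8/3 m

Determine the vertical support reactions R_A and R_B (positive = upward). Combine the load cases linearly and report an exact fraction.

Load 1 — triangular load w₀=-3 kN/m (0→w₀ over full span):
  R_A = w₀L/6 = (-3)·4/6 = -2 kN
  R_B = w₀L/3 = (-3)·4/3 = -4 kN
Load 2 — point force P=5 kN at a=2 m (b=L-a=2):
  R_A = Pb/L = 5·2/4 = 5/2 kN
  R_B = Pa/L = 5·2/4 = 5/2 kN
Load 3 — point force P=16 kN at a=8/3 m (b=L-a=4/3):
  R_A = Pb/L = 16·(4/3)/4 = 16/3 kN
  R_B = Pa/L = 16·(8/3)/4 = 32/3 kN
Superposition: R_A = 35/6 kN, R_B = 55/6 kN

R_A = 35/6 kN, R_B = 55/6 kN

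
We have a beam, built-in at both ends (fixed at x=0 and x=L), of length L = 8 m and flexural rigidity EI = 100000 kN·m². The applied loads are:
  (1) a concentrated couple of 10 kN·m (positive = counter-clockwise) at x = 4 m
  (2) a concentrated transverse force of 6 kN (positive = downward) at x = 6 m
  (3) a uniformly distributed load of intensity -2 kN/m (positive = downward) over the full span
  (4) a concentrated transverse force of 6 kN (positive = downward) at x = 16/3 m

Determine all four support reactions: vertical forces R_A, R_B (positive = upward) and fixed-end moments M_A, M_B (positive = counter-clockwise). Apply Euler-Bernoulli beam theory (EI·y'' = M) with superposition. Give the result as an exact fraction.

Load 1 — applied couple M₀=10 kN·m at a=4 m (b=L-a=4):
  R_A = 6M₀ab/L³ = 6·10·4·4/8³ = 15/8 kN
  M_A = M₀b(2a-b)/L² = 10·4·(2·4-4)/8² = 5/2 kN·m
  R_B = -6M₀ab/L³ = -6·10·4·4/8³ = -15/8 kN
  M_B = M₀a(2b-a)/L² = 10·4·(2·4-4)/8² = 5/2 kN·m
Load 2 — point force P=6 kN at a=6 m (b=L-a=2):
  R_A = Pb²(3a+b)/L³ = 6·2²·(3·6+2)/8³ = 15/16 kN
  M_A = Pab²/L² = 6·6·2²/8² = 9/4 kN·m
  R_B = Pa²(a+3b)/L³ = 6·6²·(6+3·2)/8³ = 81/16 kN
  M_B = -Pa²b/L² = -6·6²·2/8² = -27/4 kN·m
Load 3 — uniform load w=-2 kN/m over full span:
  R_A = wL/2 = (-2)·8/2 = -8 kN
  M_A = wL²/12 = (-2)·8²/12 = -32/3 kN·m
  R_B = wL/2 = (-2)·8/2 = -8 kN
  M_B = -wL²/12 = -(-2)·8²/12 = 32/3 kN·m
Load 4 — point force P=6 kN at a=16/3 m (b=L-a=8/3):
  R_A = Pb²(3a+b)/L³ = 6·(8/3)²·(3·(16/3)+(8/3))/8³ = 14/9 kN
  M_A = Pab²/L² = 6·(16/3)·(8/3)²/8² = 32/9 kN·m
  R_B = Pa²(a+3b)/L³ = 6·(16/3)²·((16/3)+3·(8/3))/8³ = 40/9 kN
  M_B = -Pa²b/L² = -6·(16/3)²·(8/3)/8² = -64/9 kN·m
Superposition: R_A = -523/144 kN, M_A = -85/36 kN·m, R_B = -53/144 kN, M_B = -25/36 kN·m

R_A = -523/144 kN, M_A = -85/36 kN·m, R_B = -53/144 kN, M_B = -25/36 kN·m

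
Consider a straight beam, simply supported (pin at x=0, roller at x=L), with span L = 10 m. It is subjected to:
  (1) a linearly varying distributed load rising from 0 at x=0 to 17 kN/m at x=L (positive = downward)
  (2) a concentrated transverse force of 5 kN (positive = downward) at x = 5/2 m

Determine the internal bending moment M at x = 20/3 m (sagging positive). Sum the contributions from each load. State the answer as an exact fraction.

M(20/3) = 17675/162 kN·m

Load 1 — triangular load w₀=17 kN/m (0→w₀ over full span):
  M_1 = w₀Lx/6 - w₀x³/(6L) = 17·10·(20/3)/6 - 17·(20/3)³/(6·10) = 8500/81 kN·m
Load 2 — point force P=5 kN at a=5/2 m (b=L-a=15/2):
  M_2 = Pa(L-x)/L  [x>a] = 5·(5/2)·(10-(20/3))/10 = 25/6 kN·m
Superposition: M = Σ M_i = 17675/162 kN·m ≈ 109.104938 kN·m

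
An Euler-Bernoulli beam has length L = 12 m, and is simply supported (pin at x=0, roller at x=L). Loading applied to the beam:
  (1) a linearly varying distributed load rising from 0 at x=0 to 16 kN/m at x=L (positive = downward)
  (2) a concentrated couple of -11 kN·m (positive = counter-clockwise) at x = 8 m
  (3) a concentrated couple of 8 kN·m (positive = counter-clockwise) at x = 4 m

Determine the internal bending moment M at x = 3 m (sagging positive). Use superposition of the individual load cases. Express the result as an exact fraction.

M(3) = 357/4 kN·m

Load 1 — triangular load w₀=16 kN/m (0→w₀ over full span):
  M_1 = w₀Lx/6 - w₀x³/(6L) = 16·12·3/6 - 16·3³/(6·12) = 90 kN·m
Load 2 — applied couple M₀=-11 kN·m at a=8 m (b=L-a=4):
  M_2 = M₀x/L  [x≤a] = (-11)·3/12 = -11/4 kN·m
Load 3 — applied couple M₀=8 kN·m at a=4 m (b=L-a=8):
  M_3 = M₀x/L  [x≤a] = 8·3/12 = 2 kN·m
Superposition: M = Σ M_i = 357/4 kN·m ≈ 89.250000 kN·m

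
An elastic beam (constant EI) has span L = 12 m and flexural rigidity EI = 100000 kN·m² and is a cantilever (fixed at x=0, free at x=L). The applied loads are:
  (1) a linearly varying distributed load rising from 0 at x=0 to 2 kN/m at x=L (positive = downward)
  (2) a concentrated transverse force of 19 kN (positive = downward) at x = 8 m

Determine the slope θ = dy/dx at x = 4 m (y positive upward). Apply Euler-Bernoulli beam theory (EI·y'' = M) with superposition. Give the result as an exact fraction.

Load 1 — triangular load w₀=2 kN/m (0→w₀ over full span):
  θ_1 = (w₀Lx²/4-w₀L²x/3-w₀x⁴/(24L))/EI = (2·12·4²/4-2·12²·4/3-2·4⁴/(24·12))/100000 = -163/56250 rad
Load 2 — point force P=19 kN at a=8 m (b=L-a=4):
  θ_2 = -Px(2a-x)/(2EI)  [x≤a] = -19·4·(2·8-4)/(2·100000) = -57/12500 rad
Superposition: θ = Σ θ_i = -839/112500 rad ≈ -0.007458 rad

θ(4) = -839/112500 rad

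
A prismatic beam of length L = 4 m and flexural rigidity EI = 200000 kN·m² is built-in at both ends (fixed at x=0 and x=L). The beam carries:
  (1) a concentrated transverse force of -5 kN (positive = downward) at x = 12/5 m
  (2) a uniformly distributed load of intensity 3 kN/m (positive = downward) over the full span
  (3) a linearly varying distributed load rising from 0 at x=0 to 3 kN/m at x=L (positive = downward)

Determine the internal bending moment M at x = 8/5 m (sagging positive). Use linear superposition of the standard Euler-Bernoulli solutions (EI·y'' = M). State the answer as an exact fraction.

M(8/5) = 204/125 kN·m

Load 1 — point force P=-5 kN at a=12/5 m (b=L-a=8/5):
  M_1 = Pb²(3a+b)x/L³ - Pab²/L²  [x≤a] = (-5)·(8/5)²·(3·(12/5)+(8/5))·(8/5)/4³ - (-5)·(12/5)·(8/5)²/4² = -112/125 kN·m
Load 2 — uniform load w=3 kN/m over full span:
  M_2 = wLx/2 - wL²/12 - wx²/2 = 3·4·(8/5)/2 - 3·4²/12 - 3·(8/5)²/2 = 44/25 kN·m
Load 3 — triangular load w₀=3 kN/m (0→w₀ over full span):
  M_3 = 3w₀Lx/20 - w₀L²/30 - w₀x³/(6L) = 3·3·4·(8/5)/20 - 3·4²/30 - 3·(8/5)³/(6·4) = 96/125 kN·m
Superposition: M = Σ M_i = 204/125 kN·m ≈ 1.632000 kN·m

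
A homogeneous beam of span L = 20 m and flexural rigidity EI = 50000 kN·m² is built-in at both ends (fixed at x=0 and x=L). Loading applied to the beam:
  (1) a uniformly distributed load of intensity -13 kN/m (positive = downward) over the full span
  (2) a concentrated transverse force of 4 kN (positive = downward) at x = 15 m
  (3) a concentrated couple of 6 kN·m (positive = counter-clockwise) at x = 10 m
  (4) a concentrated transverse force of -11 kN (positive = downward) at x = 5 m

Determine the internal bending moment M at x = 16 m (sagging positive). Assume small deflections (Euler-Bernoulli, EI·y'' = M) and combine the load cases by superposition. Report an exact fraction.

M(16) = 5453/240 kN·m

Load 1 — uniform load w=-13 kN/m over full span:
  M_1 = wLx/2 - wL²/12 - wx²/2 = (-13)·20·16/2 - (-13)·20²/12 - (-13)·16²/2 = 52/3 kN·m
Load 2 — point force P=4 kN at a=15 m (b=L-a=5):
  M_2 = Pa²(a+3b)(L-x)/L³ - Pa²b/L²  [x>a] = 4·15²·(15+3·5)·(20-16)/20³ - 4·15²·5/20² = 9/4 kN·m
Load 3 — applied couple M₀=6 kN·m at a=10 m (b=L-a=10):
  M_3 = R_Ax - M_A - M₀  [x>a] with R_A=9/20, M_A=3/2 = (9/20)·16 - (3/2) - 6 = -3/10 kN·m
Load 4 — point force P=-11 kN at a=5 m (b=L-a=15):
  M_4 = Pa²(a+3b)(L-x)/L³ - Pa²b/L²  [x>a] = (-11)·5²·(5+3·15)·(20-16)/20³ - (-11)·5²·15/20² = 55/16 kN·m
Superposition: M = Σ M_i = 5453/240 kN·m ≈ 22.720833 kN·m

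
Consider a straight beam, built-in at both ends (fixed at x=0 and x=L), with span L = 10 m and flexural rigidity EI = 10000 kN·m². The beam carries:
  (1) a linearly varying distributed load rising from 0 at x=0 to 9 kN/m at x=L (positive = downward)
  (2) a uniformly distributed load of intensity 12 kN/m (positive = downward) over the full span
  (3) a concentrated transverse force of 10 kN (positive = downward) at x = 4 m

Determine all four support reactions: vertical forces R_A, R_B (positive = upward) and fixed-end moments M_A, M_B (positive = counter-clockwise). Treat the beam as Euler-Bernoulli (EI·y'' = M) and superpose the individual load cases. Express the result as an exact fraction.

Load 1 — triangular load w₀=9 kN/m (0→w₀ over full span):
  R_A = 3w₀L/20 = 3·9·10/20 = 27/2 kN
  M_A = w₀L²/30 = 9·10²/30 = 30 kN·m
  R_B = 7w₀L/20 = 7·9·10/20 = 63/2 kN
  M_B = -w₀L²/20 = -9·10²/20 = -45 kN·m
Load 2 — uniform load w=12 kN/m over full span:
  R_A = wL/2 = 12·10/2 = 60 kN
  M_A = wL²/12 = 12·10²/12 = 100 kN·m
  R_B = wL/2 = 12·10/2 = 60 kN
  M_B = -wL²/12 = -12·10²/12 = -100 kN·m
Load 3 — point force P=10 kN at a=4 m (b=L-a=6):
  R_A = Pb²(3a+b)/L³ = 10·6²·(3·4+6)/10³ = 162/25 kN
  M_A = Pab²/L² = 10·4·6²/10² = 72/5 kN·m
  R_B = Pa²(a+3b)/L³ = 10·4²·(4+3·6)/10³ = 88/25 kN
  M_B = -Pa²b/L² = -10·4²·6/10² = -48/5 kN·m
Superposition: R_A = 3999/50 kN, M_A = 722/5 kN·m, R_B = 4751/50 kN, M_B = -773/5 kN·m

R_A = 3999/50 kN, M_A = 722/5 kN·m, R_B = 4751/50 kN, M_B = -773/5 kN·m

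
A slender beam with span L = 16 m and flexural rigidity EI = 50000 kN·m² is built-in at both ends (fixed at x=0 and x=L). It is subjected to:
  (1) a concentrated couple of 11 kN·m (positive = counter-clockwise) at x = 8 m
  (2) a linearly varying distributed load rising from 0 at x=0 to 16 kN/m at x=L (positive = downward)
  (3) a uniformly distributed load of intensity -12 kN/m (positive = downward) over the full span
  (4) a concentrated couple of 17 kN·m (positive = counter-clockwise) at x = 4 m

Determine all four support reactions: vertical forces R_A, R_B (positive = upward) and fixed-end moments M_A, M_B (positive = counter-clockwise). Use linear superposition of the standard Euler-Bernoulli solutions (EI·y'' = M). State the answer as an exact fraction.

Load 1 — applied couple M₀=11 kN·m at a=8 m (b=L-a=8):
  R_A = 6M₀ab/L³ = 6·11·8·8/16³ = 33/32 kN
  M_A = M₀b(2a-b)/L² = 11·8·(2·8-8)/16² = 11/4 kN·m
  R_B = -6M₀ab/L³ = -6·11·8·8/16³ = -33/32 kN
  M_B = M₀a(2b-a)/L² = 11·8·(2·8-8)/16² = 11/4 kN·m
Load 2 — triangular load w₀=16 kN/m (0→w₀ over full span):
  R_A = 3w₀L/20 = 3·16·16/20 = 192/5 kN
  M_A = w₀L²/30 = 16·16²/30 = 2048/15 kN·m
  R_B = 7w₀L/20 = 7·16·16/20 = 448/5 kN
  M_B = -w₀L²/20 = -16·16²/20 = -1024/5 kN·m
Load 3 — uniform load w=-12 kN/m over full span:
  R_A = wL/2 = (-12)·16/2 = -96 kN
  M_A = wL²/12 = (-12)·16²/12 = -256 kN·m
  R_B = wL/2 = (-12)·16/2 = -96 kN
  M_B = -wL²/12 = -(-12)·16²/12 = 256 kN·m
Load 4 — applied couple M₀=17 kN·m at a=4 m (b=L-a=12):
  R_A = 6M₀ab/L³ = 6·17·4·12/16³ = 153/128 kN
  M_A = M₀b(2a-b)/L² = 17·12·(2·4-12)/16² = -51/16 kN·m
  R_B = -6M₀ab/L³ = -6·17·4·12/16³ = -153/128 kN
  M_B = M₀a(2b-a)/L² = 17·4·(2·12-4)/16² = 85/16 kN·m
Superposition: R_A = -35439/640 kN, M_A = -28777/240 kN·m, R_B = -5521/640 kN, M_B = 4741/80 kN·m

R_A = -35439/640 kN, M_A = -28777/240 kN·m, R_B = -5521/640 kN, M_B = 4741/80 kN·m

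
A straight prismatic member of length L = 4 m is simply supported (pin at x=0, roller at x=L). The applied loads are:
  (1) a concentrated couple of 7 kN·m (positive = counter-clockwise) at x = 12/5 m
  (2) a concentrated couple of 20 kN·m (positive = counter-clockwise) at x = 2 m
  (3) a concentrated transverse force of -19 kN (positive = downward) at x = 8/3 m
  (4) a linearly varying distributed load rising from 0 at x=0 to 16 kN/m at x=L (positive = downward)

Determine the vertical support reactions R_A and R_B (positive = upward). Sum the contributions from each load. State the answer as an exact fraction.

Load 1 — applied couple M₀=7 kN·m at a=12/5 m (b=L-a=8/5):
  R_A = M₀/L = 7/4 kN
  R_B = -M₀/L = -7/4 kN
Load 2 — applied couple M₀=20 kN·m at a=2 m (b=L-a=2):
  R_A = M₀/L = 20/4 = 5 kN
  R_B = -M₀/L = -20/4 = -5 kN
Load 3 — point force P=-19 kN at a=8/3 m (b=L-a=4/3):
  R_A = Pb/L = (-19)·(4/3)/4 = -19/3 kN
  R_B = Pa/L = (-19)·(8/3)/4 = -38/3 kN
Load 4 — triangular load w₀=16 kN/m (0→w₀ over full span):
  R_A = w₀L/6 = 16·4/6 = 32/3 kN
  R_B = w₀L/3 = 16·4/3 = 64/3 kN
Superposition: R_A = 133/12 kN, R_B = 23/12 kN

R_A = 133/12 kN, R_B = 23/12 kN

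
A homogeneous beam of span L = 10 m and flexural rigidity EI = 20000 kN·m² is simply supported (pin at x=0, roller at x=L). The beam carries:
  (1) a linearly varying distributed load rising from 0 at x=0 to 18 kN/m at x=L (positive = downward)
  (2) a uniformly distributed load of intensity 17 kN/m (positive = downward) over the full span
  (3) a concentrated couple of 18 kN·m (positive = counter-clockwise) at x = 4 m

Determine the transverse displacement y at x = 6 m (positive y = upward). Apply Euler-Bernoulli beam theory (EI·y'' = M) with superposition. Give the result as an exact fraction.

y(6) = -20009/125000 m

Load 1 — triangular load w₀=18 kN/m (0→w₀ over full span):
  y_1 = -w₀x(7L⁴-10L²x²+3x⁴)/(360LEI) = -18·6·(7·10⁴-10·10²·6²+3·6⁴)/(360·10·20000) = -888/15625 m
Load 2 — uniform load w=17 kN/m over full span:
  y_2 = -wx(L³-2Lx²+x³)/(24EI) = -17·6·(10³-2·10·6²+6³)/(24·20000) = -527/5000 m
Load 3 — applied couple M₀=18 kN·m at a=4 m (b=L-a=6):
  y_3 = (M₀x³/(6L)-M₀(x-a)²/2+C₁x)/EI  [x>a] with C₁=M₀(3b²-L²)/(6L)=12/5 = (18·6³/(6·10)-18·(6-4)²/2+(12/5)·6)/20000 = 27/12500 m
Superposition: y = Σ y_i = -20009/125000 m ≈ -0.160072 m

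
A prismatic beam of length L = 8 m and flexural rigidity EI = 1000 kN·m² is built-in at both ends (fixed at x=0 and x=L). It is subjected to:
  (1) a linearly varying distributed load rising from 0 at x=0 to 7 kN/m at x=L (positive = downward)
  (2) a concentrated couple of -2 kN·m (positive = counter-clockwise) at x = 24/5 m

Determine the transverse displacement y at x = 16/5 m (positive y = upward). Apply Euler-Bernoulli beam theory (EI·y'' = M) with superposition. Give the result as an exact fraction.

y(16/5) = -61952/1953125 m

Load 1 — triangular load w₀=7 kN/m (0→w₀ over full span):
  y_1 = -w₀x²(L-x)²(x+2L)/(120LEI) = -7·(16/5)²·(8-(16/5))²·((16/5)+2·8)/(120·8·1000) = -64512/1953125 m
Load 2 — applied couple M₀=-2 kN·m at a=24/5 m (b=L-a=16/5):
  y_2 = (R_Ax³/6 - M_Ax²/2)/EI  [x≤a] with R_A=-9/25, M_A=-16/25 = ((-9/25)·(16/5)³/6 - (-16/25)·(16/5)²/2)/1000 = 512/390625 m
Superposition: y = Σ y_i = -61952/1953125 m ≈ -0.031719 m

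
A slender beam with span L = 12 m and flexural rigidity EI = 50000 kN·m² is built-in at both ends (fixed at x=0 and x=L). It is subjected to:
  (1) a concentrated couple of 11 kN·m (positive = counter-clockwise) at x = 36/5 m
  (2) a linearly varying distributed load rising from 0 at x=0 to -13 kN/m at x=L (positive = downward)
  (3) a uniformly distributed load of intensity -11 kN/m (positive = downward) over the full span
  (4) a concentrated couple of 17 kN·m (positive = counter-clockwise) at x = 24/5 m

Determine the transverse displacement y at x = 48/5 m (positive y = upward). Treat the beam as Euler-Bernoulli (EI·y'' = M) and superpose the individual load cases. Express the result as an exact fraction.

Load 1 — applied couple M₀=11 kN·m at a=36/5 m (b=L-a=24/5):
  y_1 = (R_Ax³/6 - M_Ax²/2 - M₀(x-a)²/2)/EI  [x>a] with R_A=33/25, M_A=88/25 = ((33/25)·(48/5)³/6 - (88/25)·(48/5)²/2 - 11·((48/5)-(36/5))²/2)/50000 = 297/19531250 m
Load 2 — triangular load w₀=-13 kN/m (0→w₀ over full span):
  y_2 = -w₀x²(L-x)²(x+2L)/(120LEI) = -(-13)·(48/5)²·(12-(48/5))²·((48/5)+2·12)/(120·12·50000) = 157248/48828125 m
Load 3 — uniform load w=-11 kN/m over full span:
  y_3 = -wx²(L-x)²/(24EI) = -(-11)·(48/5)²·(12-(48/5))²/(24·50000) = 9504/1953125 m
Load 4 — applied couple M₀=17 kN·m at a=24/5 m (b=L-a=36/5):
  y_4 = (R_Ax³/6 - M_Ax²/2 - M₀(x-a)²/2)/EI  [x>a] with R_A=51/25, M_A=51/25 = ((51/25)·(48/5)³/6 - (51/25)·(48/5)²/2 - 17·((48/5)-(24/5))²/2)/50000 = 2142/9765625 m
Superposition: y = Σ y_i = 812601/97656250 m ≈ 0.008321 m

y(48/5) = 812601/97656250 m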